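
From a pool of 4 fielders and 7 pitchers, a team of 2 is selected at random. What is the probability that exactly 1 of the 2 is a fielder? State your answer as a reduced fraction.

28/55

Total number of selections: C(11,2) = 55.
Selections with exactly 1 fielder: choose 1 of the 4 fielders and 1 of the 7 pitchers, C(4,1)·C(7,1) = 4·7 = 28.
Probability = 28/55.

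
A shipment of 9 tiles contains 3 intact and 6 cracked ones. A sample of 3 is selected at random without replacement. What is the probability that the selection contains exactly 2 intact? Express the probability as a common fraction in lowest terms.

The sample space is all 3-subsets of the 9: C(9,3) = 84.
Selections with exactly 2 intact: choose 2 of the 3 intact and 1 of the 6 cracked, C(3,2)·C(6,1) = 3·6 = 18.
Probability = 18/84 = 3/14.

3/14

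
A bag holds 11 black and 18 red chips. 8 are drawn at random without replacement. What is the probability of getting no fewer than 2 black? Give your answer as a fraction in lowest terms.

3029/3335

Total selections: C(29,8) = 4292145.
Count the complement (fewer than 2 black): C(11,0)·C(18,8) + C(11,1)·C(18,7) = 43758 + 350064 = 393822.
Probability = 1 − 393822/4292145 = 3898323/4292145 = 3029/3335.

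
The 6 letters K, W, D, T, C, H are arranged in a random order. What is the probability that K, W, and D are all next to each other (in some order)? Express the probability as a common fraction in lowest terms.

1/5

There are 6! = 720 arrangements.
Treat the three as one block: 4! placements × 3! orders within the block = 24·6 = 144.
Probability = 144/720 = 1/5.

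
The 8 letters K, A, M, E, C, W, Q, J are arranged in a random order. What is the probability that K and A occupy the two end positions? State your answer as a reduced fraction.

1/28

There are 8! = 40320 arrangements.
Place K and A at the ends in 2 ways, arrange the remaining 6 in 6! = 720 ways: 2·720 = 1440.
Probability = 1440/40320 = 1/28.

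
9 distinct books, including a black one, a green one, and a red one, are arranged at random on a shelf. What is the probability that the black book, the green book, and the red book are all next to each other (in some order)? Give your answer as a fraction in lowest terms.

There are 9! = 362880 arrangements.
Treat the three as one block: 7! placements × 3! orders within the block = 5040·6 = 30240.
Probability = 30240/362880 = 1/12.

1/12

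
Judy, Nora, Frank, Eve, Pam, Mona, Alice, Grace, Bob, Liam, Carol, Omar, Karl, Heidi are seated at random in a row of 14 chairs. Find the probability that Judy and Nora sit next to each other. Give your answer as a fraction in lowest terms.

1/7

There are 14! = 87178291200 arrangements.
Treat Judy and Nora as a block: 13! arrangements of the blocks × 2 orders within the block = 2·6227020800 = 12454041600.
Probability = 12454041600/87178291200 = 1/7.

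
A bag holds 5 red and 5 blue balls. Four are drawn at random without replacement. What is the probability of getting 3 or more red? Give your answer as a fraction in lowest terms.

Total selections: C(10,4) = 210.
Favorable selections (3 or more red): C(5,3)·C(5,1) + C(5,4)·C(5,0) = 50 + 5 = 55.
Probability = 55/210 = 11/42.

11/42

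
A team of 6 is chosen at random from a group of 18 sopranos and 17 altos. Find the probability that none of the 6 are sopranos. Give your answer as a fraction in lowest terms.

There are C(35,6) = 1623160 possible selections.
Selections with no sopranos (all altos): C(17,6) = 12376.
Probability = 12376/1623160 = 13/1705.

13/1705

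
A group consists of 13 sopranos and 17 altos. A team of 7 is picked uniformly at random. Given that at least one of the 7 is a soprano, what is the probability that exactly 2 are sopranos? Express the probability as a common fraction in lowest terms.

Work in counts. Selections with at least one soprano: C(30,7) − C(17,7) = 2035800 − 19448 = 2016352.
Of those, selections where exactly 2 are sopranos: C(13,2)·C(17,5) = 78·6188 = 482664.
Conditional probability = 482664/2016352 = 4641/19388.

4641/19388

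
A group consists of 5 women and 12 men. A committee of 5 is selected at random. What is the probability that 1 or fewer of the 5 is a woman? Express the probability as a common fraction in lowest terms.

There are C(17,5) = 6188 ways to choose the 5.
Favorable selections (1 or fewer woman): C(5,0)·C(12,5) + C(5,1)·C(12,4) = 792 + 2475 = 3267.
Probability = 3267/6188.

3267/6188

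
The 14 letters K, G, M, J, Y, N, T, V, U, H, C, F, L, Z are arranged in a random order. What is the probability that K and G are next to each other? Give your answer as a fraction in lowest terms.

1/7

There are 14! = 87178291200 arrangements.
Treat K and G as a block: 13! arrangements of the blocks × 2 orders within the block = 2·6227020800 = 12454041600.
Probability = 12454041600/87178291200 = 1/7.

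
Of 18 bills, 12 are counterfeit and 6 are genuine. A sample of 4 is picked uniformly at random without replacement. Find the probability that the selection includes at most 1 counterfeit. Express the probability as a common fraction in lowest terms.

1/12

Total selections: C(18,4) = 3060.
Favorable selections (at most 1 counterfeit): C(12,0)·C(6,4) + C(12,1)·C(6,3) = 15 + 240 = 255.
Probability = 255/3060 = 1/12.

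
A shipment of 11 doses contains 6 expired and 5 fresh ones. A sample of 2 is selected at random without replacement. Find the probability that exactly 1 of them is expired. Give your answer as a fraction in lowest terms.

There are C(11,2) = 55 ways to choose 2 from 11.
Selections with exactly 1 expired: choose 1 of the 6 expired and 1 of the 5 fresh, C(6,1)·C(5,1) = 6·5 = 30.
Probability = 30/55 = 6/11.

6/11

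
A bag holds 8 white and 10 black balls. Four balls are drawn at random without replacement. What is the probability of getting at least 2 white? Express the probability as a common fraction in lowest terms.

21/34

Total selections: C(18,4) = 3060.
Count the complement (fewer than 2 white): C(8,0)·C(10,4) + C(8,1)·C(10,3) = 210 + 960 = 1170.
Probability = 1 − 1170/3060 = 1890/3060 = 21/34.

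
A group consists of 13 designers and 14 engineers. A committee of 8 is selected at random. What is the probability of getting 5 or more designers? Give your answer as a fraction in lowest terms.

Total selections: C(27,8) = 2220075.
Favorable selections (5 or more designers): C(13,5)·C(14,3) + C(13,6)·C(14,2) + C(13,7)·C(14,1) + C(13,8)·C(14,0) = 468468 + 156156 + 24024 + 1287 = 649935.
Probability = 649935/2220075 = 101/345.

101/345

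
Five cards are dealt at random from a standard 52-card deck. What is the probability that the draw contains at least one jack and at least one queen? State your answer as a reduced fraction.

6509/64974

There are C(52,5) = 2598960 possible draws.
By inclusion-exclusion on the complements, draws missing all jacks or all queens: C(48,5) + C(48,5) − C(44,5) = 1712304 + 1712304 − 1086008 = 2338600.
So draws with at least one of each: 2598960 − 2338600 = 260360, probability 260360/2598960 = 6509/64974.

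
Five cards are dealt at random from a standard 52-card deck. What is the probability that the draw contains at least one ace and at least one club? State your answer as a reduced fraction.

There are C(52,5) = 2598960 possible draws.
By inclusion-exclusion on the complements, draws missing all aces or all clubs: C(48,5) + C(39,5) − C(36,5) = 1712304 + 575757 − 376992 = 1911069.
So draws with at least one of each: 2598960 − 1911069 = 687891, probability 687891/2598960 = 229297/866320.

229297/866320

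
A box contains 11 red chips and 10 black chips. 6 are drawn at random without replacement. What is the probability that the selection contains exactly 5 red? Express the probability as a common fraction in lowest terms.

Total number of selections: C(21,6) = 54264.
Selections with exactly 5 red: choose 5 of the 11 red and 1 of the 10 black, C(11,5)·C(10,1) = 462·10 = 4620.
Probability = 4620/54264 = 55/646.

55/646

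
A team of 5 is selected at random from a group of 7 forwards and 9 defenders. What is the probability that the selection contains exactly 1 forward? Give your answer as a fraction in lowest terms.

21/104

The sample space is all 5-subsets of the 16: C(16,5) = 4368.
Selections with exactly 1 forward: choose 1 of the 7 forwards and 4 of the 9 defenders, C(7,1)·C(9,4) = 7·126 = 882.
Probability = 882/4368 = 21/104.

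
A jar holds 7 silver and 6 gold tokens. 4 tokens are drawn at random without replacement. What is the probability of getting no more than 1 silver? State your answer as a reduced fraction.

31/143

Total selections: C(13,4) = 715.
Favorable selections (no more than 1 silver): C(7,0)·C(6,4) + C(7,1)·C(6,3) = 15 + 140 = 155.
Probability = 155/715 = 31/143.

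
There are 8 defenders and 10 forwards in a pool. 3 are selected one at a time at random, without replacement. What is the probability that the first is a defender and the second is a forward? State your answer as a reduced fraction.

Multiply the conditional probabilities at each draw: 8/18 · 10/17 = 80/306 = 40/153.

40/153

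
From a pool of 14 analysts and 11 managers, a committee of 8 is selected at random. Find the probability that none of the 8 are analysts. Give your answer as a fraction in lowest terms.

There are C(25,8) = 1081575 possible selections.
Selections with no analysts (all managers): C(11,8) = 165.
Probability = 165/1081575 = 1/6555.

1/6555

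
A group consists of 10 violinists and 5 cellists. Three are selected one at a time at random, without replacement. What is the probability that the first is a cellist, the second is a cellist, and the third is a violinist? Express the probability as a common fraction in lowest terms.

20/273

Multiply the conditional probabilities at each draw: 5/15 · 4/14 · 10/13 = 200/2730 = 20/273.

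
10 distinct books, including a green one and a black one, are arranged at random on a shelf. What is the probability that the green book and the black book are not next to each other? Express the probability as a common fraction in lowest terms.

There are 10! = 3628800 arrangements.
Arrangements with the green book and the black book adjacent: 2·9! = 725760.
So not adjacent: 3628800 − 725760 = 2903040, probability 2903040/3628800 = 4/5.

4/5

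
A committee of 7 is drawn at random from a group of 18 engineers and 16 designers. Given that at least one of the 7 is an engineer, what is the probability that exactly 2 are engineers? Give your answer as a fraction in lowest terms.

4641/37279

Work in counts. Selections with at least one engineer: C(34,7) − C(16,7) = 5379616 − 11440 = 5368176.
Of those, selections where exactly 2 are engineers: C(18,2)·C(16,5) = 153·4368 = 668304.
Conditional probability = 668304/5368176 = 4641/37279.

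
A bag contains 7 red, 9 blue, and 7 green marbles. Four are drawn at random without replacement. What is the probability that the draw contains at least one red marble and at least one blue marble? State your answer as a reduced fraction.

867/1265

There are C(23,4) = 8855 possible draws.
By inclusion-exclusion on the complements, draws missing all red or all blue: C(16,4) + C(14,4) − C(7,4) = 1820 + 1001 − 35 = 2786.
So draws with at least one of each: 8855 − 2786 = 6069, probability 6069/8855 = 867/1265.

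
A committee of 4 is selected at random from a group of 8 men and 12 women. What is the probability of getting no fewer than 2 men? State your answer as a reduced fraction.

518/969

Total selections: C(20,4) = 4845.
Count the complement (fewer than 2 men): C(8,0)·C(12,4) + C(8,1)·C(12,3) = 495 + 1760 = 2255.
Probability = 1 − 2255/4845 = 2590/4845 = 518/969.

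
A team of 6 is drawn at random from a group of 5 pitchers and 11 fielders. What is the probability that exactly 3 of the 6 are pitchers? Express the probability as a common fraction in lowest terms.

75/364

There are C(16,6) = 8008 ways to choose 6 from 16.
Selections with exactly 3 pitchers: choose 3 of the 5 pitchers and 3 of the 11 fielders, C(5,3)·C(11,3) = 10·165 = 1650.
Probability = 1650/8008 = 75/364.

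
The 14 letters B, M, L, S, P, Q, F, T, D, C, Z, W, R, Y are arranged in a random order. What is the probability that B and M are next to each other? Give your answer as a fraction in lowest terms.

1/7

There are 14! = 87178291200 arrangements.
Treat B and M as a block: 13! arrangements of the blocks × 2 orders within the block = 2·6227020800 = 12454041600.
Probability = 12454041600/87178291200 = 1/7.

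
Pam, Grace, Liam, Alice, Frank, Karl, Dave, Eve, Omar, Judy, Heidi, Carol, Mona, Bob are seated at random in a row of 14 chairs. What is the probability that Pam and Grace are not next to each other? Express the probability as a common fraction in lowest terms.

6/7

There are 14! = 87178291200 arrangements.
Arrangements with Pam and Grace adjacent: 2·13! = 12454041600.
So not adjacent: 87178291200 − 12454041600 = 74724249600, probability 74724249600/87178291200 = 6/7.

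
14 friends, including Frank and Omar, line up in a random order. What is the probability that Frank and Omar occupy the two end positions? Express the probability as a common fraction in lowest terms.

There are 14! = 87178291200 arrangements.
Place Frank and Omar at the ends in 2 ways, arrange the remaining 12 in 12! = 479001600 ways: 2·479001600 = 958003200.
Probability = 958003200/87178291200 = 1/91.

1/91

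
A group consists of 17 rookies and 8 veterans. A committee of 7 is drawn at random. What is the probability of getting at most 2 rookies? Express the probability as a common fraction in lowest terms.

Total selections: C(25,7) = 480700.
Favorable selections (at most 2 rookies): C(17,0)·C(8,7) + C(17,1)·C(8,6) + C(17,2)·C(8,5) = 8 + 476 + 7616 = 8100.
Probability = 8100/480700 = 81/4807.

81/4807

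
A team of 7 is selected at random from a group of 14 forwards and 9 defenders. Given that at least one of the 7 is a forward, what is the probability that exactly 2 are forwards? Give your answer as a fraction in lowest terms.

Work in counts. Selections with at least one forward: C(23,7) − C(9,7) = 245157 − 36 = 245121.
Of those, selections where exactly 2 are forwards: C(14,2)·C(9,5) = 91·126 = 11466.
Conditional probability = 11466/245121 = 3822/81707.

3822/81707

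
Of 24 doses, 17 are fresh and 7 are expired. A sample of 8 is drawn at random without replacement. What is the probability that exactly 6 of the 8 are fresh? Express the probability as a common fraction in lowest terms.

The sample space is all 8-subsets of the 24: C(24,8) = 735471.
Selections with exactly 6 fresh: choose 6 of the 17 fresh and 2 of the 7 expired, C(17,6)·C(7,2) = 12376·21 = 259896.
Probability = 259896/735471 = 5096/14421.

5096/14421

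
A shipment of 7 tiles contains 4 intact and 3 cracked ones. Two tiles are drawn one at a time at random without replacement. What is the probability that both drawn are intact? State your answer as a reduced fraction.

Multiply the conditional probabilities at each draw: 4/7 · 3/6 = 12/42 = 2/7.

2/7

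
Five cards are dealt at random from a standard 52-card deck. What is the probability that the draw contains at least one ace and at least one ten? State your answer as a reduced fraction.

6509/64974

There are C(52,5) = 2598960 possible draws.
By inclusion-exclusion on the complements, draws missing all aces or all tens: C(48,5) + C(48,5) − C(44,5) = 1712304 + 1712304 − 1086008 = 2338600.
So draws with at least one of each: 2598960 − 2338600 = 260360, probability 260360/2598960 = 6509/64974.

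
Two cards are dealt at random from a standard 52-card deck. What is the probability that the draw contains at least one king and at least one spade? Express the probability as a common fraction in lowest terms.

29/442

There are C(52,2) = 1326 possible draws.
By inclusion-exclusion on the complements, draws missing all kings or all spades: C(48,2) + C(39,2) − C(36,2) = 1128 + 741 − 630 = 1239.
So draws with at least one of each: 1326 − 1239 = 87, probability 87/1326 = 29/442.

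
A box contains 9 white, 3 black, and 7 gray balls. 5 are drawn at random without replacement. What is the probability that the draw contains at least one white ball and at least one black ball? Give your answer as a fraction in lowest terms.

781/1292

There are C(19,5) = 11628 possible draws.
By inclusion-exclusion on the complements, draws missing all white or all black: C(10,5) + C(16,5) − C(7,5) = 252 + 4368 − 21 = 4599.
So draws with at least one of each: 11628 − 4599 = 7029, probability 7029/11628 = 781/1292.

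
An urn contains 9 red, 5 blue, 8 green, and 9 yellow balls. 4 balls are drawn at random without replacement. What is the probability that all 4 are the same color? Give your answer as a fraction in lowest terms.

There are C(31,4) = 31465 ways to draw 4 balls.
All same color: C(9,4) + C(5,4) + C(8,4) + C(9,4) = 126 + 5 + 70 + 126 = 327.
Probability = 327/31465.

327/31465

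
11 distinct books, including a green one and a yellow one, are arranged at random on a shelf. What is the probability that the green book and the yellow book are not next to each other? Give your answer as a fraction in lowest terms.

9/11

There are 11! = 39916800 arrangements.
Arrangements with the green book and the yellow book adjacent: 2·10! = 7257600.
So not adjacent: 39916800 − 7257600 = 32659200, probability 32659200/39916800 = 9/11.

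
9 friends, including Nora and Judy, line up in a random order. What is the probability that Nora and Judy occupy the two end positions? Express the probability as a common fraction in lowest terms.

There are 9! = 362880 arrangements.
Place Nora and Judy at the ends in 2 ways, arrange the remaining 7 in 7! = 5040 ways: 2·5040 = 10080.
Probability = 10080/362880 = 1/36.

1/36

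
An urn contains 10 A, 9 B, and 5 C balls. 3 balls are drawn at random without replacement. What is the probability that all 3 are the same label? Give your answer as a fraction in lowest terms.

107/1012

There are C(24,3) = 2024 ways to draw 3 balls.
All same label: C(10,3) + C(9,3) + C(5,3) = 120 + 84 + 10 = 214.
Probability = 214/2024 = 107/1012.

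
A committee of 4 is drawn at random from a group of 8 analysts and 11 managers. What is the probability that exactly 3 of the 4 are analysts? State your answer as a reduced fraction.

154/969

The sample space is all 4-subsets of the 19: C(19,4) = 3876.
Selections with exactly 3 analysts: choose 3 of the 8 analysts and 1 of the 11 managers, C(8,3)·C(11,1) = 56·11 = 616.
Probability = 616/3876 = 154/969.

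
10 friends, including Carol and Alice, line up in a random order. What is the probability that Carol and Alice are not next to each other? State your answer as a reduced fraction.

4/5

There are 10! = 3628800 arrangements.
Arrangements with Carol and Alice adjacent: 2·9! = 725760.
So not adjacent: 3628800 − 725760 = 2903040, probability 2903040/3628800 = 4/5.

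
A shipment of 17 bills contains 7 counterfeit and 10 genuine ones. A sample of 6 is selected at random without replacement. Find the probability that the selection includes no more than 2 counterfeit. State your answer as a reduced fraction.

114/221

There are C(17,6) = 12376 ways to choose the 6.
Favorable selections (no more than 2 counterfeit): C(7,0)·C(10,6) + C(7,1)·C(10,5) + C(7,2)·C(10,4) = 210 + 1764 + 4410 = 6384.
Probability = 6384/12376 = 114/221.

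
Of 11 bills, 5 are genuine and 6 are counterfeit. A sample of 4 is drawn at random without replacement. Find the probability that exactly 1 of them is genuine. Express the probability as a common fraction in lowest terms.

There are C(11,4) = 330 ways to choose 4 from 11.
Selections with exactly 1 genuine: choose 1 of the 5 genuine and 3 of the 6 counterfeit, C(5,1)·C(6,3) = 5·20 = 100.
Probability = 100/330 = 10/33.

10/33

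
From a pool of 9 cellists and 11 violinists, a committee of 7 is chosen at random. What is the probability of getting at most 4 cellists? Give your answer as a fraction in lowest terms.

2321/2584

There are C(20,7) = 77520 ways to choose the 7.
Count the complement (more than 4 cellists): C(9,5)·C(11,2) + C(9,6)·C(11,1) + C(9,7)·C(11,0) = 6930 + 924 + 36 = 7890.
Probability = 1 − 7890/77520 = 69630/77520 = 2321/2584.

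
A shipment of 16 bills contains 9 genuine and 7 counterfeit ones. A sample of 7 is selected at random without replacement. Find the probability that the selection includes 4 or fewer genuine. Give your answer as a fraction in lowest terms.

There are C(16,7) = 11440 ways to choose the 7.
Count the complement (more than 4 genuine): C(9,5)·C(7,2) + C(9,6)·C(7,1) + C(9,7)·C(7,0) = 2646 + 588 + 36 = 3270.
Probability = 1 − 3270/11440 = 8170/11440 = 817/1144.

817/1144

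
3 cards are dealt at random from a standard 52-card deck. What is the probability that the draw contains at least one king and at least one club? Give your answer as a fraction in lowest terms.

33/260

There are C(52,3) = 22100 possible draws.
By inclusion-exclusion on the complements, draws missing all kings or all clubs: C(48,3) + C(39,3) − C(36,3) = 17296 + 9139 − 7140 = 19295.
So draws with at least one of each: 22100 − 19295 = 2805, probability 2805/22100 = 33/260.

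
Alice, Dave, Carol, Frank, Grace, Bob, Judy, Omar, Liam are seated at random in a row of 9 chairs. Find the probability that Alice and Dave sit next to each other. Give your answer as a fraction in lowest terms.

2/9

There are 9! = 362880 arrangements.
Treat Alice and Dave as a block: 8! arrangements of the blocks × 2 orders within the block = 2·40320 = 80640.
Probability = 80640/362880 = 2/9.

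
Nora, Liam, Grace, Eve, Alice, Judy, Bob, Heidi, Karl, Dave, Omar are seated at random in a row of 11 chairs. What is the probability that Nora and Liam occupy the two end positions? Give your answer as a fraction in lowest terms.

1/55

There are 11! = 39916800 arrangements.
Place Nora and Liam at the ends in 2 ways, arrange the remaining 9 in 9! = 362880 ways: 2·362880 = 725760.
Probability = 725760/39916800 = 1/55.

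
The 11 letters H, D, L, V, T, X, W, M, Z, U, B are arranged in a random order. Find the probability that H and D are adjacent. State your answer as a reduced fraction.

2/11

There are 11! = 39916800 arrangements.
Treat H and D as a block: 10! arrangements of the blocks × 2 orders within the block = 2·3628800 = 7257600.
Probability = 7257600/39916800 = 2/11.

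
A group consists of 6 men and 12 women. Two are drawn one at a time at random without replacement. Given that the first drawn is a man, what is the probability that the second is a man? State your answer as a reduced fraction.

After removing one man, 17 remain: 5 men and 12 women.
So the probability the next is a man is 5/17.

5/17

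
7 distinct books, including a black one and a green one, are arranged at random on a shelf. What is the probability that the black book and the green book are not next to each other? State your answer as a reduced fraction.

5/7

There are 7! = 5040 arrangements.
Arrangements with the black book and the green book adjacent: 2·6! = 1440.
So not adjacent: 5040 − 1440 = 3600, probability 3600/5040 = 5/7.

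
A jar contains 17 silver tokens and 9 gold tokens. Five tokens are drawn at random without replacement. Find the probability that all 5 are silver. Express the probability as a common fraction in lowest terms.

119/1265

There are C(26,5) = 65780 possible selections.
Selections with all silver: C(17,5) = 6188.
Probability = 6188/65780 = 119/1265.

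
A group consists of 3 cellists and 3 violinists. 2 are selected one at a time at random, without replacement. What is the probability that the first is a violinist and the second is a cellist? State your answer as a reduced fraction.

Multiply the conditional probabilities at each draw: 3/6 · 3/5 = 9/30 = 3/10.

3/10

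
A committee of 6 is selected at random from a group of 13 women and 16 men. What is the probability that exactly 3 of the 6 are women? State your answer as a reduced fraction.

88/261

The sample space is all 6-subsets of the 29: C(29,6) = 475020.
Selections with exactly 3 women: choose 3 of the 13 women and 3 of the 16 men, C(13,3)·C(16,3) = 286·560 = 160160.
Probability = 160160/475020 = 88/261.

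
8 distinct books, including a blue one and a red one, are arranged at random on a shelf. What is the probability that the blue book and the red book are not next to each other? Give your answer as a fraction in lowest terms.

3/4

There are 8! = 40320 arrangements.
Arrangements with the blue book and the red book adjacent: 2·7! = 10080.
So not adjacent: 40320 − 10080 = 30240, probability 30240/40320 = 3/4.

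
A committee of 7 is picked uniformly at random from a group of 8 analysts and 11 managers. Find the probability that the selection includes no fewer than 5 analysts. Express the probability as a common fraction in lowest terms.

283/4199

There are C(19,7) = 50388 ways to choose the 7.
Favorable selections (no fewer than 5 analysts): C(8,5)·C(11,2) + C(8,6)·C(11,1) + C(8,7)·C(11,0) = 3080 + 308 + 8 = 3396.
Probability = 3396/50388 = 283/4199.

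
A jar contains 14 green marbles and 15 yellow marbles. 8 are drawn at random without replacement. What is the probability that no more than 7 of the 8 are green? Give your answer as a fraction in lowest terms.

There are C(29,8) = 4292145 ways to choose the 8.
The complement is exactly 8 green: C(14,8)·C(15,0) = 3003.
Probability = 1 − 3003/4292145 = 4289142/4292145 = 9998/10005.

9998/10005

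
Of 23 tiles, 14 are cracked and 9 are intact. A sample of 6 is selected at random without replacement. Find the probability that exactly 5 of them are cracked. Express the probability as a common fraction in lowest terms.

78/437

There are C(23,6) = 100947 ways to choose 6 from 23.
Selections with exactly 5 cracked: choose 5 of the 14 cracked and 1 of the 9 intact, C(14,5)·C(9,1) = 2002·9 = 18018.
Probability = 18018/100947 = 78/437.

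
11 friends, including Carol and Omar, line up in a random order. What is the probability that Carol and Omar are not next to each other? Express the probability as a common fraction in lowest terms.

There are 11! = 39916800 arrangements.
Arrangements with Carol and Omar adjacent: 2·10! = 7257600.
So not adjacent: 39916800 − 7257600 = 32659200, probability 32659200/39916800 = 9/11.

9/11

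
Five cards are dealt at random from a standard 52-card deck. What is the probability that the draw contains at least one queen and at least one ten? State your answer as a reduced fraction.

6509/64974

There are C(52,5) = 2598960 possible draws.
By inclusion-exclusion on the complements, draws missing all queens or all tens: C(48,5) + C(48,5) − C(44,5) = 1712304 + 1712304 − 1086008 = 2338600.
So draws with at least one of each: 2598960 − 2338600 = 260360, probability 260360/2598960 = 6509/64974.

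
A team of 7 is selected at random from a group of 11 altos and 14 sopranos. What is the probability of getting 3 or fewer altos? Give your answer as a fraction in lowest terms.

1417/2185

There are C(25,7) = 480700 ways to choose the 7.
Favorable selections (3 or fewer altos): C(11,0)·C(14,7) + C(11,1)·C(14,6) + C(11,2)·C(14,5) + C(11,3)·C(14,4) = 3432 + 33033 + 110110 + 165165 = 311740.
Probability = 311740/480700 = 1417/2185.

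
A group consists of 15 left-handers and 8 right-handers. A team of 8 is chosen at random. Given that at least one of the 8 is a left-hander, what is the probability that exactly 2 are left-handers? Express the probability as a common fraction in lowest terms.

Work in counts. Selections with at least one left-hander: C(23,8) − C(8,8) = 490314 − 1 = 490313.
Of those, selections where exactly 2 are left-handers: C(15,2)·C(8,6) = 105·28 = 2940.
Conditional probability = 2940/490313.

2940/490313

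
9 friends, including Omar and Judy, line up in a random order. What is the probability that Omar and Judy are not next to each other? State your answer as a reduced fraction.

7/9

There are 9! = 362880 arrangements.
Arrangements with Omar and Judy adjacent: 2·8! = 80640.
So not adjacent: 362880 − 80640 = 282240, probability 282240/362880 = 7/9.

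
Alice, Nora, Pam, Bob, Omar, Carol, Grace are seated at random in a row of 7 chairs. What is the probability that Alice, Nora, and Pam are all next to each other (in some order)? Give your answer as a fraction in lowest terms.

1/7

There are 7! = 5040 arrangements.
Treat the three as one block: 5! placements × 3! orders within the block = 120·6 = 720.
Probability = 720/5040 = 1/7.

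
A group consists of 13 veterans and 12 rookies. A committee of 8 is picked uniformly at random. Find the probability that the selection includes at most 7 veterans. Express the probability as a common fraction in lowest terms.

There are C(25,8) = 1081575 ways to choose the 8.
The complement is exactly 8 veterans: C(13,8)·C(12,0) = 1287.
Probability = 1 − 1287/1081575 = 1080288/1081575 = 10912/10925.

10912/10925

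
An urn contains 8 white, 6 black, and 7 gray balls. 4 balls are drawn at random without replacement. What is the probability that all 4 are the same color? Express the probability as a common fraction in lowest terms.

8/399

There are C(21,4) = 5985 ways to draw 4 balls.
All same color: C(8,4) + C(6,4) + C(7,4) = 70 + 15 + 35 = 120.
Probability = 120/5985 = 8/399.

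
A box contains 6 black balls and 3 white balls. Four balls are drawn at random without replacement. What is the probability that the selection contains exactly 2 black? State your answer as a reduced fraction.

5/14

Total number of selections: C(9,4) = 126.
Selections with exactly 2 black: choose 2 of the 6 black and 2 of the 3 white, C(6,2)·C(3,2) = 15·3 = 45.
Probability = 45/126 = 5/14.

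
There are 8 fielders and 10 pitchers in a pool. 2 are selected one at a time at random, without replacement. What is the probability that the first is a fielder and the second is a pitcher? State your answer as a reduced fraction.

Multiply the conditional probabilities at each draw: 8/18 · 10/17 = 80/306 = 40/153.

40/153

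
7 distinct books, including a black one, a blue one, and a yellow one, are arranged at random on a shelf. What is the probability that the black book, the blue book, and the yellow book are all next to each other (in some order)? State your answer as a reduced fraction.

1/7

There are 7! = 5040 arrangements.
Treat the three as one block: 5! placements × 3! orders within the block = 120·6 = 720.
Probability = 720/5040 = 1/7.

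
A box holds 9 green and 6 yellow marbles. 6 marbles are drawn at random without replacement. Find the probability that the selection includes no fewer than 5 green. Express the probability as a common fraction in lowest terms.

24/143

There are C(15,6) = 5005 ways to choose the 6.
Favorable selections (no fewer than 5 green): C(9,5)·C(6,1) + C(9,6)·C(6,0) = 756 + 84 = 840.
Probability = 840/5005 = 24/143.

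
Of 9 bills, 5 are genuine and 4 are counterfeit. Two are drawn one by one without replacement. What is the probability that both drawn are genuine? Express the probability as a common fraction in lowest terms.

Multiply the conditional probabilities at each draw: 5/9 · 4/8 = 20/72 = 5/18.

5/18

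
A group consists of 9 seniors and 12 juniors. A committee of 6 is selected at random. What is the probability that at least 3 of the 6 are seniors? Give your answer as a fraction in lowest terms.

169/323

There are C(21,6) = 54264 ways to choose the 6.
Count the complement (fewer than 3 seniors): C(9,0)·C(12,6) + C(9,1)·C(12,5) + C(9,2)·C(12,4) = 924 + 7128 + 17820 = 25872.
Probability = 1 − 25872/54264 = 28392/54264 = 169/323.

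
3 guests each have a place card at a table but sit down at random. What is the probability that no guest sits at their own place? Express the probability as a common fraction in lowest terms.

There are 3! = 6 seatings.
By inclusion-exclusion, seatings with no fixed points: C(3,0)·3! − C(3,1)·2! + C(3,2)·1! − C(3,3)·0! = 2.
Probability = 2/6 = 1/3.

1/3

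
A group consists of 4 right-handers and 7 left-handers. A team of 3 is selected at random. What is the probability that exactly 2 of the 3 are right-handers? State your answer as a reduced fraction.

There are C(11,3) = 165 ways to choose 3 from 11.
Selections with exactly 2 right-handers: choose 2 of the 4 right-handers and 1 of the 7 left-handers, C(4,2)·C(7,1) = 6·7 = 42.
Probability = 42/165 = 14/55.

14/55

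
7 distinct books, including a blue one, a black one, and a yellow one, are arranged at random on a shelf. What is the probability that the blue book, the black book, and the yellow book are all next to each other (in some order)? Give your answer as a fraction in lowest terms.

1/7

There are 7! = 5040 arrangements.
Treat the three as one block: 5! placements × 3! orders within the block = 120·6 = 720.
Probability = 720/5040 = 1/7.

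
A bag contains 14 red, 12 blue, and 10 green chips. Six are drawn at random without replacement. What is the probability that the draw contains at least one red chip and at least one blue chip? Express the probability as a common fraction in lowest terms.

248399/278256

There are C(36,6) = 1947792 possible draws.
By inclusion-exclusion on the complements, draws missing all red or all blue: C(22,6) + C(24,6) − C(10,6) = 74613 + 134596 − 210 = 208999.
So draws with at least one of each: 1947792 − 208999 = 1738793, probability 1738793/1947792 = 248399/278256.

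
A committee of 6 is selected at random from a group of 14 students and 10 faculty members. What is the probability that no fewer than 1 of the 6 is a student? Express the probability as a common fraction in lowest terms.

9599/9614

There are C(24,6) = 134596 ways to choose the 6.
The complement is all 6 are faculty members: C(10,6) = 210.
Probability = 1 − 210/134596 = 134386/134596 = 9599/9614.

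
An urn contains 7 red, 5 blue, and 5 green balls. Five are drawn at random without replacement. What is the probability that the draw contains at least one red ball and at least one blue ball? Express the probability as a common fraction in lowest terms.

There are C(17,5) = 6188 possible draws.
By inclusion-exclusion on the complements, draws missing all red or all blue: C(10,5) + C(12,5) − C(5,5) = 252 + 792 − 1 = 1043.
So draws with at least one of each: 6188 − 1043 = 5145, probability 5145/6188 = 735/884.

735/884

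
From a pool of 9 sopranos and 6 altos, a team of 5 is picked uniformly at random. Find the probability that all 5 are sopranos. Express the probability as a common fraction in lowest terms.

6/143

There are C(15,5) = 3003 possible selections.
Selections with all sopranos: C(9,5) = 126.
Probability = 126/3003 = 6/143.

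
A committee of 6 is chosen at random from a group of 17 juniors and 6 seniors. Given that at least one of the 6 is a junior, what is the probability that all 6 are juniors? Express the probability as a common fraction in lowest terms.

364/2969

Work in counts. Selections with at least one junior: C(23,6) − C(6,6) = 100947 − 1 = 100946.
Of those, selections where all 6 are juniors: C(17,6) = 12376.
Conditional probability = 12376/100946 = 364/2969.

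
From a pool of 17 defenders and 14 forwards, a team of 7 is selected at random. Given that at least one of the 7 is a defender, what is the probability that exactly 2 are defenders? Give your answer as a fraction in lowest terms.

Work in counts. Selections with at least one defender: C(31,7) − C(14,7) = 2629575 − 3432 = 2626143.
Of those, selections where exactly 2 are defenders: C(17,2)·C(14,5) = 136·2002 = 272272.
Conditional probability = 272272/2626143 = 1232/11883.

1232/11883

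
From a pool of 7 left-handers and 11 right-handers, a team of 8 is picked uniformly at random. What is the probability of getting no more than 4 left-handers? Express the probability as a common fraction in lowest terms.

Total selections: C(18,8) = 43758.
Count the complement (more than 4 left-handers): C(7,5)·C(11,3) + C(7,6)·C(11,2) + C(7,7)·C(11,1) = 3465 + 385 + 11 = 3861.
Probability = 1 − 3861/43758 = 39897/43758 = 31/34.

31/34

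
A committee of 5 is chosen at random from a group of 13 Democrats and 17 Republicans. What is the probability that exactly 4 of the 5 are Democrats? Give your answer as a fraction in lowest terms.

There are C(30,5) = 142506 ways to choose 5 from 30.
Selections with exactly 4 Democrats: choose 4 of the 13 Democrats and 1 of the 17 Republicans, C(13,4)·C(17,1) = 715·17 = 12155.
Probability = 12155/142506 = 935/10962.

935/10962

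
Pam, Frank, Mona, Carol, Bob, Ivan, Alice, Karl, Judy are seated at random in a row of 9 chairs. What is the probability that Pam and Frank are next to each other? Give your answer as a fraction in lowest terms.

There are 9! = 362880 arrangements.
Treat Pam and Frank as a block: 8! arrangements of the blocks × 2 orders within the block = 2·40320 = 80640.
Probability = 80640/362880 = 2/9.

2/9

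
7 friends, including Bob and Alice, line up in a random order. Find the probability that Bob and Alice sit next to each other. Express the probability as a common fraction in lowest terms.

There are 7! = 5040 arrangements.
Treat Bob and Alice as a block: 6! arrangements of the blocks × 2 orders within the block = 2·720 = 1440.
Probability = 1440/5040 = 2/7.

2/7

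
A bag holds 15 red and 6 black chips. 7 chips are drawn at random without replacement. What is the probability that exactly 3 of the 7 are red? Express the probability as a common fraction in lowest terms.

455/7752

There are C(21,7) = 116280 ways to choose 7 from 21.
Selections with exactly 3 red: choose 3 of the 15 red and 4 of the 6 black, C(15,3)·C(6,4) = 455·15 = 6825.
Probability = 6825/116280 = 455/7752.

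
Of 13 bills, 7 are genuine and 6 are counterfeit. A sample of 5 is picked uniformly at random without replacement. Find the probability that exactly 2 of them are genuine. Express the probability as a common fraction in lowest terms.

140/429

Total number of selections: C(13,5) = 1287.
Selections with exactly 2 genuine: choose 2 of the 7 genuine and 3 of the 6 counterfeit, C(7,2)·C(6,3) = 21·20 = 420.
Probability = 420/1287 = 140/429.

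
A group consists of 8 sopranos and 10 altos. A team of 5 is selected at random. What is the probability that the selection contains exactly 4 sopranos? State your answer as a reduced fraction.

Total number of selections: C(18,5) = 8568.
Selections with exactly 4 sopranos: choose 4 of the 8 sopranos and 1 of the 10 altos, C(8,4)·C(10,1) = 70·10 = 700.
Probability = 700/8568 = 25/306.

25/306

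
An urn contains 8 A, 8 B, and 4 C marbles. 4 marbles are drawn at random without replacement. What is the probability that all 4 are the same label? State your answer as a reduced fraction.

47/1615

There are C(20,4) = 4845 ways to draw 4 marbles.
All same label: C(8,4) + C(8,4) + C(4,4) = 70 + 70 + 1 = 141.
Probability = 141/4845 = 47/1615.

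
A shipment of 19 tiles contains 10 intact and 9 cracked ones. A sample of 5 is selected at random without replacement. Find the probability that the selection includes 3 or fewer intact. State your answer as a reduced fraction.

31/38

Total selections: C(19,5) = 11628.
Count the complement (more than 3 intact): C(10,4)·C(9,1) + C(10,5)·C(9,0) = 1890 + 252 = 2142.
Probability = 1 − 2142/11628 = 9486/11628 = 31/38.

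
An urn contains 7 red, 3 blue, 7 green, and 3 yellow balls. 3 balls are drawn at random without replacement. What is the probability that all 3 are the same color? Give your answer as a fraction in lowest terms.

6/95

There are C(20,3) = 1140 ways to draw 3 balls.
All same color: C(7,3) + C(3,3) + C(7,3) + C(3,3) = 35 + 1 + 35 + 1 = 72.
Probability = 72/1140 = 6/95.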